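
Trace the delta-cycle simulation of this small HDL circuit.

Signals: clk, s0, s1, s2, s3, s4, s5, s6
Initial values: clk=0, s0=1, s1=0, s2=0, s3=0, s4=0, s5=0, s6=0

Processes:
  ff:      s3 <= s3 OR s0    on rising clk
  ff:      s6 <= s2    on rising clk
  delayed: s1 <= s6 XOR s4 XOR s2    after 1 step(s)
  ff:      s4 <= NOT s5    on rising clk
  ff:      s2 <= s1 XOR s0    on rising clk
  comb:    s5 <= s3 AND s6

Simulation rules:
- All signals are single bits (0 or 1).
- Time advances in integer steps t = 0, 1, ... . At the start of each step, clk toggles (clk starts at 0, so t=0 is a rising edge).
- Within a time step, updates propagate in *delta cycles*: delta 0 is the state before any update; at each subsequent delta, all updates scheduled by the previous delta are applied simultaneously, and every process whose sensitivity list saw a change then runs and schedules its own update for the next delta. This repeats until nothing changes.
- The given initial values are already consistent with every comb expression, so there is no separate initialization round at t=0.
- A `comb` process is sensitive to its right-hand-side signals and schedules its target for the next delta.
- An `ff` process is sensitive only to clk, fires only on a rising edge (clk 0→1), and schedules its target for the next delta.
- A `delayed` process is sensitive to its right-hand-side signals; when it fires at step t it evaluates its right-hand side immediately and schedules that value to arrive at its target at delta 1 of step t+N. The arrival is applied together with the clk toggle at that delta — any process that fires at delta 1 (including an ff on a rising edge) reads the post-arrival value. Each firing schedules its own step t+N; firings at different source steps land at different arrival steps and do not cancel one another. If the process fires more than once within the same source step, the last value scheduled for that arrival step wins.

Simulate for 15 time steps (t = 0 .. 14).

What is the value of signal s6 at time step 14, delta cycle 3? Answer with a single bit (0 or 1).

0

t0.Δ0 s6=0 s2=0 s0=1 s4=0 clk=0 s3=0 s5=0 s1=0
t0.Δ1 s6=0 s2=0 s0=1 s4=0 clk=1 s3=0 s5=0 s1=0
t0.Δ2 s6=0 s2=1 s0=1 s4=1 clk=1 s3=1 s5=0 s1=0
t1.Δ0 s6=0 s2=1 s0=1 s4=1 clk=1 s3=1 s5=0 s1=0
t1.Δ1 s6=0 s2=1 s0=1 s4=1 clk=0 s3=1 s5=0 s1=0
t2.Δ0 s6=0 s2=1 s0=1 s4=1 clk=0 s3=1 s5=0 s1=0
t2.Δ1 s6=0 s2=1 s0=1 s4=1 clk=1 s3=1 s5=0 s1=0
t2.Δ2 s6=1 s2=1 s0=1 s4=1 clk=1 s3=1 s5=0 s1=0
t2.Δ3 s6=1 s2=1 s0=1 s4=1 clk=1 s3=1 s5=1 s1=0
t3.Δ0 s6=1 s2=1 s0=1 s4=1 clk=1 s3=1 s5=1 s1=0
t3.Δ1 s6=1 s2=1 s0=1 s4=1 clk=0 s3=1 s5=1 s1=1
t4.Δ0 s6=1 s2=1 s0=1 s4=1 clk=0 s3=1 s5=1 s1=1
t4.Δ1 s6=1 s2=1 s0=1 s4=1 clk=1 s3=1 s5=1 s1=1
t4.Δ2 s6=1 s2=0 s0=1 s4=0 clk=1 s3=1 s5=1 s1=1
t5.Δ0 s6=1 s2=0 s0=1 s4=0 clk=1 s3=1 s5=1 s1=1
t5.Δ1 s6=1 s2=0 s0=1 s4=0 clk=0 s3=1 s5=1 s1=1
t6.Δ0 s6=1 s2=0 s0=1 s4=0 clk=0 s3=1 s5=1 s1=1
t6.Δ1 s6=1 s2=0 s0=1 s4=0 clk=1 s3=1 s5=1 s1=1
t6.Δ2 s6=0 s2=0 s0=1 s4=0 clk=1 s3=1 s5=1 s1=1
t6.Δ3 s6=0 s2=0 s0=1 s4=0 clk=1 s3=1 s5=0 s1=1
t7.Δ0 s6=0 s2=0 s0=1 s4=0 clk=1 s3=1 s5=0 s1=1
t7.Δ1 s6=0 s2=0 s0=1 s4=0 clk=0 s3=1 s5=0 s1=0
t8.Δ0 s6=0 s2=0 s0=1 s4=0 clk=0 s3=1 s5=0 s1=0
t8.Δ1 s6=0 s2=0 s0=1 s4=0 clk=1 s3=1 s5=0 s1=0
t8.Δ2 s6=0 s2=1 s0=1 s4=1 clk=1 s3=1 s5=0 s1=0
t9.Δ0 s6=0 s2=1 s0=1 s4=1 clk=1 s3=1 s5=0 s1=0
t9.Δ1 s6=0 s2=1 s0=1 s4=1 clk=0 s3=1 s5=0 s1=0
t10.Δ0 s6=0 s2=1 s0=1 s4=1 clk=0 s3=1 s5=0 s1=0
t10.Δ1 s6=0 s2=1 s0=1 s4=1 clk=1 s3=1 s5=0 s1=0
t10.Δ2 s6=1 s2=1 s0=1 s4=1 clk=1 s3=1 s5=0 s1=0
t10.Δ3 s6=1 s2=1 s0=1 s4=1 clk=1 s3=1 s5=1 s1=0
t11.Δ0 s6=1 s2=1 s0=1 s4=1 clk=1 s3=1 s5=1 s1=0
t11.Δ1 s6=1 s2=1 s0=1 s4=1 clk=0 s3=1 s5=1 s1=1
t12.Δ0 s6=1 s2=1 s0=1 s4=1 clk=0 s3=1 s5=1 s1=1
t12.Δ1 s6=1 s2=1 s0=1 s4=1 clk=1 s3=1 s5=1 s1=1
t12.Δ2 s6=1 s2=0 s0=1 s4=0 clk=1 s3=1 s5=1 s1=1
t13.Δ0 s6=1 s2=0 s0=1 s4=0 clk=1 s3=1 s5=1 s1=1
t13.Δ1 s6=1 s2=0 s0=1 s4=0 clk=0 s3=1 s5=1 s1=1
t14.Δ0 s6=1 s2=0 s0=1 s4=0 clk=0 s3=1 s5=1 s1=1
t14.Δ1 s6=1 s2=0 s0=1 s4=0 clk=1 s3=1 s5=1 s1=1
t14.Δ2 s6=0 s2=0 s0=1 s4=0 clk=1 s3=1 s5=1 s1=1
t14.Δ3 s6=0 s2=0 s0=1 s4=0 clk=1 s3=1 s5=0 s1=1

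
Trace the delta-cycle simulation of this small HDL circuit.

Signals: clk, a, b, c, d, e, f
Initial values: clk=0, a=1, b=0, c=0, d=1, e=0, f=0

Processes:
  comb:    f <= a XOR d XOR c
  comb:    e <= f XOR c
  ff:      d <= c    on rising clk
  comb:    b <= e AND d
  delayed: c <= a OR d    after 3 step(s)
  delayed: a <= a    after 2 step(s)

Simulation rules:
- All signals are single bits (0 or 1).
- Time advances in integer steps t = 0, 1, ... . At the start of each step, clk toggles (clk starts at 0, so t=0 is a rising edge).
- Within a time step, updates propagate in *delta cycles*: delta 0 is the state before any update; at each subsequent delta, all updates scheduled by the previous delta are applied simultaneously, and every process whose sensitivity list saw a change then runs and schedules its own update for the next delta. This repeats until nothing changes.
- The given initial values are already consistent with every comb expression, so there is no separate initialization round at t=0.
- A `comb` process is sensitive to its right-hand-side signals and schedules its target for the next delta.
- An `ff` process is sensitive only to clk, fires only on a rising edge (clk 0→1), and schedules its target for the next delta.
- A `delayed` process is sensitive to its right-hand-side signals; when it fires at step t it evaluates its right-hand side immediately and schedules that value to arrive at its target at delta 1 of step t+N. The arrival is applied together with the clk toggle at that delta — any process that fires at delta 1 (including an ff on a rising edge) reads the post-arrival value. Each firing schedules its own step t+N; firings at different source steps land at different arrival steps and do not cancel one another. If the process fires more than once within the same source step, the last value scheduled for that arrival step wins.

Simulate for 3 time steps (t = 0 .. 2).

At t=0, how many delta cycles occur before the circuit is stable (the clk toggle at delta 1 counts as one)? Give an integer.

t=0 Δ0: b=0 e=0 f=0 c=0 a=1 d=1 clk=0
  Δ1: clk:0→1
  Δ2: d:1→0
  Δ3: f:0→1
  Δ4: e:0→1
  (4Δ to stable)
t=1 Δ0: b=0 e=1 f=1 c=0 a=1 d=0 clk=1
  Δ1: clk:1→0
  (1Δ to stable)
t=2 Δ0: b=0 e=1 f=1 c=0 a=1 d=0 clk=0
  Δ1: clk:0→1
  (1Δ to stable)

4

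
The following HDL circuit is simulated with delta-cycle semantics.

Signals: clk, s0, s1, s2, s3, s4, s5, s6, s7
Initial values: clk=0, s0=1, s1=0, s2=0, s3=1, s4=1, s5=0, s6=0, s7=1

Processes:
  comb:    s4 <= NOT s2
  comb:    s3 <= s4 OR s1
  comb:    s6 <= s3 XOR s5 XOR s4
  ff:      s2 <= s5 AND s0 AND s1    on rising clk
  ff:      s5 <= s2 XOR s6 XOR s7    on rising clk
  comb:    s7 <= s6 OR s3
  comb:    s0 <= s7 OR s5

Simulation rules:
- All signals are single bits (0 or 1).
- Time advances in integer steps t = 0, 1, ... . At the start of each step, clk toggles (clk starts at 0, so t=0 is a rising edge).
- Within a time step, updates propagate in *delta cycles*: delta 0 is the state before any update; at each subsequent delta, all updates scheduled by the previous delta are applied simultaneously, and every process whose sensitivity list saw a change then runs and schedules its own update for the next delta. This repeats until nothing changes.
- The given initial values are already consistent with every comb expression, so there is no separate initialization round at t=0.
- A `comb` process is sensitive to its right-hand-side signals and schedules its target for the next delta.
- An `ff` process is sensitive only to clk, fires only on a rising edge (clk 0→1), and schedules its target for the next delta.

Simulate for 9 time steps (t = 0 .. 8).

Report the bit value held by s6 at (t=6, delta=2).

1

[bits: s6,s5,clk,s1,s3,s2,s4,s7,s0]
t=0: Δ0=000010111 Δ1=001010111 Δ2=011010111 Δ3=111010111 | 3Δ
t=1: Δ0=111010111 Δ1=110010111 | 1Δ
t=2: Δ0=110010111 Δ1=111010111 Δ2=101010111 Δ3=001010111 | 3Δ
t=3: Δ0=001010111 Δ1=000010111 | 1Δ
t=4: Δ0=000010111 Δ1=001010111 Δ2=011010111 Δ3=111010111 | 3Δ
t=5: Δ0=111010111 Δ1=110010111 | 1Δ
t=6: Δ0=110010111 Δ1=111010111 Δ2=101010111 Δ3=001010111 | 3Δ
t=7: Δ0=001010111 Δ1=000010111 | 1Δ
t=8: Δ0=000010111 Δ1=001010111 Δ2=011010111 Δ3=111010111 | 3Δ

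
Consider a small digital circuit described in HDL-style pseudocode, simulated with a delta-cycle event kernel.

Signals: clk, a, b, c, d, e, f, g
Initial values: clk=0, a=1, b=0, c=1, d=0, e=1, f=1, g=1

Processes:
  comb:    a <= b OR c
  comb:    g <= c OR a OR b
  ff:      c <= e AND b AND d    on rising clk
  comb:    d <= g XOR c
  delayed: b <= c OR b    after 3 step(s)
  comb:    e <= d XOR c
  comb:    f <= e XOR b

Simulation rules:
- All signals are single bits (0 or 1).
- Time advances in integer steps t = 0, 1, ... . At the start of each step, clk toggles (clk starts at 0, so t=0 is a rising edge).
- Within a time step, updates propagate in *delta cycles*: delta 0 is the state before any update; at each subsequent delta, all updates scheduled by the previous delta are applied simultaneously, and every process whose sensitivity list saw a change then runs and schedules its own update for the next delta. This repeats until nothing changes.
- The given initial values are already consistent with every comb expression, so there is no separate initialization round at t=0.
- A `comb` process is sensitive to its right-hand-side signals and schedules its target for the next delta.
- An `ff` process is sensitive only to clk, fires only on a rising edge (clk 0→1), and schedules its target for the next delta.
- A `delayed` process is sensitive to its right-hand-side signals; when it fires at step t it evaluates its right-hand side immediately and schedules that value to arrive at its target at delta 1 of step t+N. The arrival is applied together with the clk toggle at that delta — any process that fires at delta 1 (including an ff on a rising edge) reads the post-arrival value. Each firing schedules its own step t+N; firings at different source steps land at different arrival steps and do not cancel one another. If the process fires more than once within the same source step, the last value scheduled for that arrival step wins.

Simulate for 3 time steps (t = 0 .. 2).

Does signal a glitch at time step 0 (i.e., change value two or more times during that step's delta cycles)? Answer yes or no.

t0.Δ0 clk=0 d=0 g=1 a=1 f=1 b=0 c=1 e=1
t0.Δ1 clk=1 d=0 g=1 a=1 f=1 b=0 c=1 e=1
t0.Δ2 clk=1 d=0 g=1 a=1 f=1 b=0 c=0 e=1
t0.Δ3 clk=1 d=1 g=1 a=0 f=1 b=0 c=0 e=0
t0.Δ4 clk=1 d=1 g=0 a=0 f=0 b=0 c=0 e=1
t0.Δ5 clk=1 d=0 g=0 a=0 f=1 b=0 c=0 e=1
t0.Δ6 clk=1 d=0 g=0 a=0 f=1 b=0 c=0 e=0
t0.Δ7 clk=1 d=0 g=0 a=0 f=0 b=0 c=0 e=0
t1.Δ0 clk=1 d=0 g=0 a=0 f=0 b=0 c=0 e=0
t1.Δ1 clk=0 d=0 g=0 a=0 f=0 b=0 c=0 e=0
t2.Δ0 clk=0 d=0 g=0 a=0 f=0 b=0 c=0 e=0
t2.Δ1 clk=1 d=0 g=0 a=0 f=0 b=0 c=0 e=0

no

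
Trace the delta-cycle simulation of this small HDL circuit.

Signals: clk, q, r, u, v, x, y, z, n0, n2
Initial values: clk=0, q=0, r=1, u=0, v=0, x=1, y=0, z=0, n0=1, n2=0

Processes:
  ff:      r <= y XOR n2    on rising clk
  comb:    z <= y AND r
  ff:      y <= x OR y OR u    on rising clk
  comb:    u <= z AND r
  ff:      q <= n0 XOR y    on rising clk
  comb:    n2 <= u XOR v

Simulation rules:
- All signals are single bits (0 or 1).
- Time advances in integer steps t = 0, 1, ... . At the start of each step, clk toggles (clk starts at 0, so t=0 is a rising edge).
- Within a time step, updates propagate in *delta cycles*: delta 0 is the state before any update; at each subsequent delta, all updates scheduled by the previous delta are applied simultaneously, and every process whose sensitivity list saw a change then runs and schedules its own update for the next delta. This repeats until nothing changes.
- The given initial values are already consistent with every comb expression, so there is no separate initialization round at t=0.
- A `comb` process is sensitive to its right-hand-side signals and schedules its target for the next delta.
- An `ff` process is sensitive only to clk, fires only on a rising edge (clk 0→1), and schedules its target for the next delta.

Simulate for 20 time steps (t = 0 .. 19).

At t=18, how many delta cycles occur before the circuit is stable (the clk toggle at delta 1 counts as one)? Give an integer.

[bits: z,r,v,q,u,n0,clk,n2,x,y]
t=0: Δ0=0100010010 Δ1=0100011010 Δ2=0001011011 | 2Δ
t=1: Δ0=0001011011 Δ1=0001010011 | 1Δ
t=2: Δ0=0001010011 Δ1=0001011011 Δ2=0100011011 Δ3=1100011011 Δ4=1100111011 Δ5=1100111111 | 5Δ
t=3: Δ0=1100111111 Δ1=1100110111 | 1Δ
t=4: Δ0=1100110111 Δ1=1100111111 Δ2=1000111111 Δ3=0000011111 Δ4=0000011011 | 4Δ
t=5: Δ0=0000011011 Δ1=0000010011 | 1Δ
t=6: Δ0=0000010011 Δ1=0000011011 Δ2=0100011011 Δ3=1100011011 Δ4=1100111011 Δ5=1100111111 | 5Δ
t=7: Δ0=1100111111 Δ1=1100110111 | 1Δ
t=8: Δ0=1100110111 Δ1=1100111111 Δ2=1000111111 Δ3=0000011111 Δ4=0000011011 | 4Δ
t=9: Δ0=0000011011 Δ1=0000010011 | 1Δ
t=10: Δ0=0000010011 Δ1=0000011011 Δ2=0100011011 Δ3=1100011011 Δ4=1100111011 Δ5=1100111111 | 5Δ
t=11: Δ0=1100111111 Δ1=1100110111 | 1Δ
t=12: Δ0=1100110111 Δ1=1100111111 Δ2=1000111111 Δ3=0000011111 Δ4=0000011011 | 4Δ
t=13: Δ0=0000011011 Δ1=0000010011 | 1Δ
t=14: Δ0=0000010011 Δ1=0000011011 Δ2=0100011011 Δ3=1100011011 Δ4=1100111011 Δ5=1100111111 | 5Δ
t=15: Δ0=1100111111 Δ1=1100110111 | 1Δ
t=16: Δ0=1100110111 Δ1=1100111111 Δ2=1000111111 Δ3=0000011111 Δ4=0000011011 | 4Δ
t=17: Δ0=0000011011 Δ1=0000010011 | 1Δ
t=18: Δ0=0000010011 Δ1=0000011011 Δ2=0100011011 Δ3=1100011011 Δ4=1100111011 Δ5=1100111111 | 5Δ
t=19: Δ0=1100111111 Δ1=1100110111 | 1Δ

5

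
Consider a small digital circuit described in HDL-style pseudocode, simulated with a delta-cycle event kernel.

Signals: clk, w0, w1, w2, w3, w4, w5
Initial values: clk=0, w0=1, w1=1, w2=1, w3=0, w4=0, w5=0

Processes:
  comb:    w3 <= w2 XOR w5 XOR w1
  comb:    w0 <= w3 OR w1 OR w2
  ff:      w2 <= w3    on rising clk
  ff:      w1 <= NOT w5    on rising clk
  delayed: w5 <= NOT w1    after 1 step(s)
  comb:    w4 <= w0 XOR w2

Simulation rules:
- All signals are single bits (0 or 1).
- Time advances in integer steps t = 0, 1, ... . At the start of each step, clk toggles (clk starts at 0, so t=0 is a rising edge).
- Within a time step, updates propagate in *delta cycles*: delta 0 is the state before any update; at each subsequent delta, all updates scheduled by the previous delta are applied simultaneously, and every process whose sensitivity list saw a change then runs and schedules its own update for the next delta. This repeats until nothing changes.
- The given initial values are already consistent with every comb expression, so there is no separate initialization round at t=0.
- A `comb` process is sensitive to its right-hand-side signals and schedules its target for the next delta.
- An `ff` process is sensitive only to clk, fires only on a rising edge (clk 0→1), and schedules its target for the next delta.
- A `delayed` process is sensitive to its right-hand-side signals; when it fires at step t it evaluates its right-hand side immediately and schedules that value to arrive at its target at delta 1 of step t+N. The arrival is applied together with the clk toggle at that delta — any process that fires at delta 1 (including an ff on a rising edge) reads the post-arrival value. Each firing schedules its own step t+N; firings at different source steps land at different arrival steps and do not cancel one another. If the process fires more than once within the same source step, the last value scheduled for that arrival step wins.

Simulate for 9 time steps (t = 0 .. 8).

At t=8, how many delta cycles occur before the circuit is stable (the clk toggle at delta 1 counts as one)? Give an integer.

t0.Δ0 w2=1 w1=1 clk=0 w0=1 w4=0 w5=0 w3=0
t0.Δ1 w2=1 w1=1 clk=1 w0=1 w4=0 w5=0 w3=0
t0.Δ2 w2=0 w1=1 clk=1 w0=1 w4=0 w5=0 w3=0
t0.Δ3 w2=0 w1=1 clk=1 w0=1 w4=1 w5=0 w3=1
t1.Δ0 w2=0 w1=1 clk=1 w0=1 w4=1 w5=0 w3=1
t1.Δ1 w2=0 w1=1 clk=0 w0=1 w4=1 w5=0 w3=1
t2.Δ0 w2=0 w1=1 clk=0 w0=1 w4=1 w5=0 w3=1
t2.Δ1 w2=0 w1=1 clk=1 w0=1 w4=1 w5=0 w3=1
t2.Δ2 w2=1 w1=1 clk=1 w0=1 w4=1 w5=0 w3=1
t2.Δ3 w2=1 w1=1 clk=1 w0=1 w4=0 w5=0 w3=0
t3.Δ0 w2=1 w1=1 clk=1 w0=1 w4=0 w5=0 w3=0
t3.Δ1 w2=1 w1=1 clk=0 w0=1 w4=0 w5=0 w3=0
t4.Δ0 w2=1 w1=1 clk=0 w0=1 w4=0 w5=0 w3=0
t4.Δ1 w2=1 w1=1 clk=1 w0=1 w4=0 w5=0 w3=0
t4.Δ2 w2=0 w1=1 clk=1 w0=1 w4=0 w5=0 w3=0
t4.Δ3 w2=0 w1=1 clk=1 w0=1 w4=1 w5=0 w3=1
t5.Δ0 w2=0 w1=1 clk=1 w0=1 w4=1 w5=0 w3=1
t5.Δ1 w2=0 w1=1 clk=0 w0=1 w4=1 w5=0 w3=1
t6.Δ0 w2=0 w1=1 clk=0 w0=1 w4=1 w5=0 w3=1
t6.Δ1 w2=0 w1=1 clk=1 w0=1 w4=1 w5=0 w3=1
t6.Δ2 w2=1 w1=1 clk=1 w0=1 w4=1 w5=0 w3=1
t6.Δ3 w2=1 w1=1 clk=1 w0=1 w4=0 w5=0 w3=0
t7.Δ0 w2=1 w1=1 clk=1 w0=1 w4=0 w5=0 w3=0
t7.Δ1 w2=1 w1=1 clk=0 w0=1 w4=0 w5=0 w3=0
t8.Δ0 w2=1 w1=1 clk=0 w0=1 w4=0 w5=0 w3=0
t8.Δ1 w2=1 w1=1 clk=1 w0=1 w4=0 w5=0 w3=0
t8.Δ2 w2=0 w1=1 clk=1 w0=1 w4=0 w5=0 w3=0
t8.Δ3 w2=0 w1=1 clk=1 w0=1 w4=1 w5=0 w3=1

3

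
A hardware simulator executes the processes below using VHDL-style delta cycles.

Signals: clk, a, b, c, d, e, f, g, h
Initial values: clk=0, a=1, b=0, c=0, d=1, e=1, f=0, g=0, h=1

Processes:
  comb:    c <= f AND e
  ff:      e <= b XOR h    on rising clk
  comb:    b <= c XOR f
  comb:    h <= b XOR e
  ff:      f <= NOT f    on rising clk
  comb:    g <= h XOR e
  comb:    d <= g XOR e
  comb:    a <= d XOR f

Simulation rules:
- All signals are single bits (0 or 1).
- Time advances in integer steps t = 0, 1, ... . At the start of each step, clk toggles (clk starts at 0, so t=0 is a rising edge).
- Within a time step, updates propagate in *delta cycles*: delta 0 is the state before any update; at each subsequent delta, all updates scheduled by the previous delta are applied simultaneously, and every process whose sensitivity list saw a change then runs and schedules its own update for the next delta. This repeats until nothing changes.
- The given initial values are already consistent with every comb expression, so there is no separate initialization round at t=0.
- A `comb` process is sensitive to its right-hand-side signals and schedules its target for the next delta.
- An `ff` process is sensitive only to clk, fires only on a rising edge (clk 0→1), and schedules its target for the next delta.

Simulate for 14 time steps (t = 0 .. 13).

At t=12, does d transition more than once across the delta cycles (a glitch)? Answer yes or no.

yes

t=0 Δ0: g=0 f=0 a=1 b=0 c=0 h=1 d=1 clk=0 e=1
  Δ1: clk:0→1
  Δ2: f:0→1
  Δ3: a:1→0, b:0→1, c:0→1
  Δ4: b:1→0, h:1→0
  Δ5: g:0→1, h:0→1
  Δ6: g:1→0, d:1→0
  Δ7: a:0→1, d:0→1
  Δ8: a:1→0
  (8Δ to stable)
t=1 Δ0: g=0 f=1 a=0 b=0 c=1 h=1 d=1 clk=1 e=1
  Δ1: clk:1→0
  (1Δ to stable)
t=2 Δ0: g=0 f=1 a=0 b=0 c=1 h=1 d=1 clk=0 e=1
  Δ1: clk:0→1
  Δ2: f:1→0
  Δ3: a:0→1, b:0→1, c:1→0
  Δ4: b:1→0, h:1→0
  Δ5: g:0→1, h:0→1
  Δ6: g:1→0, d:1→0
  Δ7: a:1→0, d:0→1
  Δ8: a:0→1
  (8Δ to stable)
t=3 Δ0: g=0 f=0 a=1 b=0 c=0 h=1 d=1 clk=1 e=1
  Δ1: clk:1→0
  (1Δ to stable)
t=4 Δ0: g=0 f=0 a=1 b=0 c=0 h=1 d=1 clk=0 e=1
  Δ1: clk:0→1
  Δ2: f:0→1
  Δ3: a:1→0, b:0→1, c:0→1
  Δ4: b:1→0, h:1→0
  Δ5: g:0→1, h:0→1
  Δ6: g:1→0, d:1→0
  Δ7: a:0→1, d:0→1
  Δ8: a:1→0
  (8Δ to stable)
t=5 Δ0: g=0 f=1 a=0 b=0 c=1 h=1 d=1 clk=1 e=1
  Δ1: clk:1→0
  (1Δ to stable)
t=6 Δ0: g=0 f=1 a=0 b=0 c=1 h=1 d=1 clk=0 e=1
  Δ1: clk:0→1
  Δ2: f:1→0
  Δ3: a:0→1, b:0→1, c:1→0
  Δ4: b:1→0, h:1→0
  Δ5: g:0→1, h:0→1
  Δ6: g:1→0, d:1→0
  Δ7: a:1→0, d:0→1
  Δ8: a:0→1
  (8Δ to stable)
t=7 Δ0: g=0 f=0 a=1 b=0 c=0 h=1 d=1 clk=1 e=1
  Δ1: clk:1→0
  (1Δ to stable)
t=8 Δ0: g=0 f=0 a=1 b=0 c=0 h=1 d=1 clk=0 e=1
  Δ1: clk:0→1
  Δ2: f:0→1
  Δ3: a:1→0, b:0→1, c:0→1
  Δ4: b:1→0, h:1→0
  Δ5: g:0→1, h:0→1
  Δ6: g:1→0, d:1→0
  Δ7: a:0→1, d:0→1
  Δ8: a:1→0
  (8Δ to stable)
t=9 Δ0: g=0 f=1 a=0 b=0 c=1 h=1 d=1 clk=1 e=1
  Δ1: clk:1→0
  (1Δ to stable)
t=10 Δ0: g=0 f=1 a=0 b=0 c=1 h=1 d=1 clk=0 e=1
  Δ1: clk:0→1
  Δ2: f:1→0
  Δ3: a:0→1, b:0→1, c:1→0
  Δ4: b:1→0, h:1→0
  Δ5: g:0→1, h:0→1
  Δ6: g:1→0, d:1→0
  Δ7: a:1→0, d:0→1
  Δ8: a:0→1
  (8Δ to stable)
t=11 Δ0: g=0 f=0 a=1 b=0 c=0 h=1 d=1 clk=1 e=1
  Δ1: clk:1→0
  (1Δ to stable)
t=12 Δ0: g=0 f=0 a=1 b=0 c=0 h=1 d=1 clk=0 e=1
  Δ1: clk:0→1
  Δ2: f:0→1
  Δ3: a:1→0, b:0→1, c:0→1
  Δ4: b:1→0, h:1→0
  Δ5: g:0→1, h:0→1
  Δ6: g:1→0, d:1→0
  Δ7: a:0→1, d:0→1
  Δ8: a:1→0
  (8Δ to stable)
t=13 Δ0: g=0 f=1 a=0 b=0 c=1 h=1 d=1 clk=1 e=1
  Δ1: clk:1→0
  (1Δ to stable)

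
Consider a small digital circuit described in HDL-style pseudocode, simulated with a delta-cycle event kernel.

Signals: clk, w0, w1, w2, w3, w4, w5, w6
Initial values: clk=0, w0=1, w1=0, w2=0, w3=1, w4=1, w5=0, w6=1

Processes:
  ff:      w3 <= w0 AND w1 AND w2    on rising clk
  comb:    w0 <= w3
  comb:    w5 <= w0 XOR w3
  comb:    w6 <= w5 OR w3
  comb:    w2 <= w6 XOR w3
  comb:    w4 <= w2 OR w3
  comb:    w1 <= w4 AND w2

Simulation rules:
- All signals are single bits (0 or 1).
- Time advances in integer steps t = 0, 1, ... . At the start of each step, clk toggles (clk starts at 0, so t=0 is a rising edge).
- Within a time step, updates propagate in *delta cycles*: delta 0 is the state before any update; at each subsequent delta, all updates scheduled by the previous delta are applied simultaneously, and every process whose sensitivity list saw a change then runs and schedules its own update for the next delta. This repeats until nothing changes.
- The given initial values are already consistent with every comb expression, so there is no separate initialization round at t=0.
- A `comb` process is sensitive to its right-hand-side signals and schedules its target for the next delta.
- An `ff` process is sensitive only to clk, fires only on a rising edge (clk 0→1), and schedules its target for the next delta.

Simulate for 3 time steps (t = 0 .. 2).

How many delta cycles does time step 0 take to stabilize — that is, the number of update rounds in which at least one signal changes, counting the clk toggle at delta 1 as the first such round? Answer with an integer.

t=0 Δ0: clk=0 w4=1 w1=0 w2=0 w6=1 w0=1 w3=1 w5=0
  Δ1: clk:0→1
  Δ2: w3:1→0
  Δ3: w4:1→0, w2:0→1, w6:1→0, w0:1→0, w5:0→1
  Δ4: w4:0→1, w2:1→0, w6:0→1, w5:1→0
  Δ5: w4:1→0, w2:0→1, w6:1→0
  Δ6: w4:0→1, w2:1→0
  Δ7: w4:1→0
  (7Δ to stable)
t=1 Δ0: clk=1 w4=0 w1=0 w2=0 w6=0 w0=0 w3=0 w5=0
  Δ1: clk:1→0
  (1Δ to stable)
t=2 Δ0: clk=0 w4=0 w1=0 w2=0 w6=0 w0=0 w3=0 w5=0
  Δ1: clk:0→1
  (1Δ to stable)

7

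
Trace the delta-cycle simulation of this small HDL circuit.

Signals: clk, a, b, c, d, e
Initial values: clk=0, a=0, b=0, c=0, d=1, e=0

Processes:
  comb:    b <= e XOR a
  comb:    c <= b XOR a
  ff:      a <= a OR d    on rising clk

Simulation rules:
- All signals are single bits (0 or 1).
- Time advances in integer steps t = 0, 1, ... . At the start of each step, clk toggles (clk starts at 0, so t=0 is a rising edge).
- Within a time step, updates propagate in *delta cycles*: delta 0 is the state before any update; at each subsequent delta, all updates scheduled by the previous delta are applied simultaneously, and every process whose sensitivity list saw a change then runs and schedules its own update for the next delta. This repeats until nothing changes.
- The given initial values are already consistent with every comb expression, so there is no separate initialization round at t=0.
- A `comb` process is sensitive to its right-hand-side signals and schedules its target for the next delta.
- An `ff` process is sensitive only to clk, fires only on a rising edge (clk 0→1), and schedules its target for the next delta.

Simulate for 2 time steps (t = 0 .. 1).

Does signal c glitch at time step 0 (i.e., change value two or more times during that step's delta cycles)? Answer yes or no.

t0.Δ0 clk=0 e=0 a=0 c=0 b=0 d=1
t0.Δ1 clk=1 e=0 a=0 c=0 b=0 d=1
t0.Δ2 clk=1 e=0 a=1 c=0 b=0 d=1
t0.Δ3 clk=1 e=0 a=1 c=1 b=1 d=1
t0.Δ4 clk=1 e=0 a=1 c=0 b=1 d=1
t1.Δ0 clk=1 e=0 a=1 c=0 b=1 d=1
t1.Δ1 clk=0 e=0 a=1 c=0 b=1 d=1

yes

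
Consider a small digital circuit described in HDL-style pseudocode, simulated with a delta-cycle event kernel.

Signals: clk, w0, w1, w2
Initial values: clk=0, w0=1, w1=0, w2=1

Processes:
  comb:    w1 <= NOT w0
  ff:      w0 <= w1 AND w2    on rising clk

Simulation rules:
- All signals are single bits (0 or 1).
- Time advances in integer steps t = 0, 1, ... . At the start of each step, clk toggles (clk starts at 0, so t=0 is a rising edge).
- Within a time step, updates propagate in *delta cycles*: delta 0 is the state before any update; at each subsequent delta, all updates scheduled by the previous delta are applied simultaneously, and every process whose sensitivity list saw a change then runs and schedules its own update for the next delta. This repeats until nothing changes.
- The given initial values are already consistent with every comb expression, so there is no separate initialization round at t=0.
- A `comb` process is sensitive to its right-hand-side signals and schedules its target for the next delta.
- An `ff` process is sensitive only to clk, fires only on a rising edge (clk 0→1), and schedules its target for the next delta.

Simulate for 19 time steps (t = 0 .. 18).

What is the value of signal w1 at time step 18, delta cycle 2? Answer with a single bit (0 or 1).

t=0 Δ0: clk=0 w1=0 w0=1 w2=1
  Δ1: clk:0→1
  Δ2: w0:1→0
  Δ3: w1:0→1
  (3Δ to stable)
t=1 Δ0: clk=1 w1=1 w0=0 w2=1
  Δ1: clk:1→0
  (1Δ to stable)
t=2 Δ0: clk=0 w1=1 w0=0 w2=1
  Δ1: clk:0→1
  Δ2: w0:0→1
  Δ3: w1:1→0
  (3Δ to stable)
t=3 Δ0: clk=1 w1=0 w0=1 w2=1
  Δ1: clk:1→0
  (1Δ to stable)
t=4 Δ0: clk=0 w1=0 w0=1 w2=1
  Δ1: clk:0→1
  Δ2: w0:1→0
  Δ3: w1:0→1
  (3Δ to stable)
t=5 Δ0: clk=1 w1=1 w0=0 w2=1
  Δ1: clk:1→0
  (1Δ to stable)
t=6 Δ0: clk=0 w1=1 w0=0 w2=1
  Δ1: clk:0→1
  Δ2: w0:0→1
  Δ3: w1:1→0
  (3Δ to stable)
t=7 Δ0: clk=1 w1=0 w0=1 w2=1
  Δ1: clk:1→0
  (1Δ to stable)
t=8 Δ0: clk=0 w1=0 w0=1 w2=1
  Δ1: clk:0→1
  Δ2: w0:1→0
  Δ3: w1:0→1
  (3Δ to stable)
t=9 Δ0: clk=1 w1=1 w0=0 w2=1
  Δ1: clk:1→0
  (1Δ to stable)
t=10 Δ0: clk=0 w1=1 w0=0 w2=1
  Δ1: clk:0→1
  Δ2: w0:0→1
  Δ3: w1:1→0
  (3Δ to stable)
t=11 Δ0: clk=1 w1=0 w0=1 w2=1
  Δ1: clk:1→0
  (1Δ to stable)
t=12 Δ0: clk=0 w1=0 w0=1 w2=1
  Δ1: clk:0→1
  Δ2: w0:1→0
  Δ3: w1:0→1
  (3Δ to stable)
t=13 Δ0: clk=1 w1=1 w0=0 w2=1
  Δ1: clk:1→0
  (1Δ to stable)
t=14 Δ0: clk=0 w1=1 w0=0 w2=1
  Δ1: clk:0→1
  Δ2: w0:0→1
  Δ3: w1:1→0
  (3Δ to stable)
t=15 Δ0: clk=1 w1=0 w0=1 w2=1
  Δ1: clk:1→0
  (1Δ to stable)
t=16 Δ0: clk=0 w1=0 w0=1 w2=1
  Δ1: clk:0→1
  Δ2: w0:1→0
  Δ3: w1:0→1
  (3Δ to stable)
t=17 Δ0: clk=1 w1=1 w0=0 w2=1
  Δ1: clk:1→0
  (1Δ to stable)
t=18 Δ0: clk=0 w1=1 w0=0 w2=1
  Δ1: clk:0→1
  Δ2: w0:0→1
  Δ3: w1:1→0
  (3Δ to stable)

1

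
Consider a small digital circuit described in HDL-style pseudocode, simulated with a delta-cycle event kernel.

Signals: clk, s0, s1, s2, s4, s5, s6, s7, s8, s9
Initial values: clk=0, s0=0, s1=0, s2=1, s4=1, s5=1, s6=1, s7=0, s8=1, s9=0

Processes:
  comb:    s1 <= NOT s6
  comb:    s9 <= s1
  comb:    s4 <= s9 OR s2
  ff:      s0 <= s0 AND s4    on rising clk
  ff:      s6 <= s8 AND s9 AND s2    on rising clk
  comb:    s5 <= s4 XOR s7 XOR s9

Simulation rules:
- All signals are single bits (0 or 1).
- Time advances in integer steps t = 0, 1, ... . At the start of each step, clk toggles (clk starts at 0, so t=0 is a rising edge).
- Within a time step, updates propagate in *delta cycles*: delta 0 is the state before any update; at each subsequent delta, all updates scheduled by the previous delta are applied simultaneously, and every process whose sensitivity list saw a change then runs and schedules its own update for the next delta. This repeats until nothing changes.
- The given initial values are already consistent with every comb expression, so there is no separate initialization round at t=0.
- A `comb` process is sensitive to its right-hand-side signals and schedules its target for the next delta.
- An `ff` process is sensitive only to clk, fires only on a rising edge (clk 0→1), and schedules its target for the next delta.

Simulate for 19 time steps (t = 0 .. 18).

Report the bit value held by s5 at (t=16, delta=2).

t0.Δ0 clk=0 s6=1 s4=1 s1=0 s0=0 s9=0 s5=1 s8=1 s2=1 s7=0
t0.Δ1 clk=1 s6=1 s4=1 s1=0 s0=0 s9=0 s5=1 s8=1 s2=1 s7=0
t0.Δ2 clk=1 s6=0 s4=1 s1=0 s0=0 s9=0 s5=1 s8=1 s2=1 s7=0
t0.Δ3 clk=1 s6=0 s4=1 s1=1 s0=0 s9=0 s5=1 s8=1 s2=1 s7=0
t0.Δ4 clk=1 s6=0 s4=1 s1=1 s0=0 s9=1 s5=1 s8=1 s2=1 s7=0
t0.Δ5 clk=1 s6=0 s4=1 s1=1 s0=0 s9=1 s5=0 s8=1 s2=1 s7=0
t1.Δ0 clk=1 s6=0 s4=1 s1=1 s0=0 s9=1 s5=0 s8=1 s2=1 s7=0
t1.Δ1 clk=0 s6=0 s4=1 s1=1 s0=0 s9=1 s5=0 s8=1 s2=1 s7=0
t2.Δ0 clk=0 s6=0 s4=1 s1=1 s0=0 s9=1 s5=0 s8=1 s2=1 s7=0
t2.Δ1 clk=1 s6=0 s4=1 s1=1 s0=0 s9=1 s5=0 s8=1 s2=1 s7=0
t2.Δ2 clk=1 s6=1 s4=1 s1=1 s0=0 s9=1 s5=0 s8=1 s2=1 s7=0
t2.Δ3 clk=1 s6=1 s4=1 s1=0 s0=0 s9=1 s5=0 s8=1 s2=1 s7=0
t2.Δ4 clk=1 s6=1 s4=1 s1=0 s0=0 s9=0 s5=0 s8=1 s2=1 s7=0
t2.Δ5 clk=1 s6=1 s4=1 s1=0 s0=0 s9=0 s5=1 s8=1 s2=1 s7=0
t3.Δ0 clk=1 s6=1 s4=1 s1=0 s0=0 s9=0 s5=1 s8=1 s2=1 s7=0
t3.Δ1 clk=0 s6=1 s4=1 s1=0 s0=0 s9=0 s5=1 s8=1 s2=1 s7=0
t4.Δ0 clk=0 s6=1 s4=1 s1=0 s0=0 s9=0 s5=1 s8=1 s2=1 s7=0
t4.Δ1 clk=1 s6=1 s4=1 s1=0 s0=0 s9=0 s5=1 s8=1 s2=1 s7=0
t4.Δ2 clk=1 s6=0 s4=1 s1=0 s0=0 s9=0 s5=1 s8=1 s2=1 s7=0
t4.Δ3 clk=1 s6=0 s4=1 s1=1 s0=0 s9=0 s5=1 s8=1 s2=1 s7=0
t4.Δ4 clk=1 s6=0 s4=1 s1=1 s0=0 s9=1 s5=1 s8=1 s2=1 s7=0
t4.Δ5 clk=1 s6=0 s4=1 s1=1 s0=0 s9=1 s5=0 s8=1 s2=1 s7=0
t5.Δ0 clk=1 s6=0 s4=1 s1=1 s0=0 s9=1 s5=0 s8=1 s2=1 s7=0
t5.Δ1 clk=0 s6=0 s4=1 s1=1 s0=0 s9=1 s5=0 s8=1 s2=1 s7=0
t6.Δ0 clk=0 s6=0 s4=1 s1=1 s0=0 s9=1 s5=0 s8=1 s2=1 s7=0
t6.Δ1 clk=1 s6=0 s4=1 s1=1 s0=0 s9=1 s5=0 s8=1 s2=1 s7=0
t6.Δ2 clk=1 s6=1 s4=1 s1=1 s0=0 s9=1 s5=0 s8=1 s2=1 s7=0
t6.Δ3 clk=1 s6=1 s4=1 s1=0 s0=0 s9=1 s5=0 s8=1 s2=1 s7=0
t6.Δ4 clk=1 s6=1 s4=1 s1=0 s0=0 s9=0 s5=0 s8=1 s2=1 s7=0
t6.Δ5 clk=1 s6=1 s4=1 s1=0 s0=0 s9=0 s5=1 s8=1 s2=1 s7=0
t7.Δ0 clk=1 s6=1 s4=1 s1=0 s0=0 s9=0 s5=1 s8=1 s2=1 s7=0
t7.Δ1 clk=0 s6=1 s4=1 s1=0 s0=0 s9=0 s5=1 s8=1 s2=1 s7=0
t8.Δ0 clk=0 s6=1 s4=1 s1=0 s0=0 s9=0 s5=1 s8=1 s2=1 s7=0
t8.Δ1 clk=1 s6=1 s4=1 s1=0 s0=0 s9=0 s5=1 s8=1 s2=1 s7=0
t8.Δ2 clk=1 s6=0 s4=1 s1=0 s0=0 s9=0 s5=1 s8=1 s2=1 s7=0
t8.Δ3 clk=1 s6=0 s4=1 s1=1 s0=0 s9=0 s5=1 s8=1 s2=1 s7=0
t8.Δ4 clk=1 s6=0 s4=1 s1=1 s0=0 s9=1 s5=1 s8=1 s2=1 s7=0
t8.Δ5 clk=1 s6=0 s4=1 s1=1 s0=0 s9=1 s5=0 s8=1 s2=1 s7=0
t9.Δ0 clk=1 s6=0 s4=1 s1=1 s0=0 s9=1 s5=0 s8=1 s2=1 s7=0
t9.Δ1 clk=0 s6=0 s4=1 s1=1 s0=0 s9=1 s5=0 s8=1 s2=1 s7=0
t10.Δ0 clk=0 s6=0 s4=1 s1=1 s0=0 s9=1 s5=0 s8=1 s2=1 s7=0
t10.Δ1 clk=1 s6=0 s4=1 s1=1 s0=0 s9=1 s5=0 s8=1 s2=1 s7=0
t10.Δ2 clk=1 s6=1 s4=1 s1=1 s0=0 s9=1 s5=0 s8=1 s2=1 s7=0
t10.Δ3 clk=1 s6=1 s4=1 s1=0 s0=0 s9=1 s5=0 s8=1 s2=1 s7=0
t10.Δ4 clk=1 s6=1 s4=1 s1=0 s0=0 s9=0 s5=0 s8=1 s2=1 s7=0
t10.Δ5 clk=1 s6=1 s4=1 s1=0 s0=0 s9=0 s5=1 s8=1 s2=1 s7=0
t11.Δ0 clk=1 s6=1 s4=1 s1=0 s0=0 s9=0 s5=1 s8=1 s2=1 s7=0
t11.Δ1 clk=0 s6=1 s4=1 s1=0 s0=0 s9=0 s5=1 s8=1 s2=1 s7=0
t12.Δ0 clk=0 s6=1 s4=1 s1=0 s0=0 s9=0 s5=1 s8=1 s2=1 s7=0
t12.Δ1 clk=1 s6=1 s4=1 s1=0 s0=0 s9=0 s5=1 s8=1 s2=1 s7=0
t12.Δ2 clk=1 s6=0 s4=1 s1=0 s0=0 s9=0 s5=1 s8=1 s2=1 s7=0
t12.Δ3 clk=1 s6=0 s4=1 s1=1 s0=0 s9=0 s5=1 s8=1 s2=1 s7=0
t12.Δ4 clk=1 s6=0 s4=1 s1=1 s0=0 s9=1 s5=1 s8=1 s2=1 s7=0
t12.Δ5 clk=1 s6=0 s4=1 s1=1 s0=0 s9=1 s5=0 s8=1 s2=1 s7=0
t13.Δ0 clk=1 s6=0 s4=1 s1=1 s0=0 s9=1 s5=0 s8=1 s2=1 s7=0
t13.Δ1 clk=0 s6=0 s4=1 s1=1 s0=0 s9=1 s5=0 s8=1 s2=1 s7=0
t14.Δ0 clk=0 s6=0 s4=1 s1=1 s0=0 s9=1 s5=0 s8=1 s2=1 s7=0
t14.Δ1 clk=1 s6=0 s4=1 s1=1 s0=0 s9=1 s5=0 s8=1 s2=1 s7=0
t14.Δ2 clk=1 s6=1 s4=1 s1=1 s0=0 s9=1 s5=0 s8=1 s2=1 s7=0
t14.Δ3 clk=1 s6=1 s4=1 s1=0 s0=0 s9=1 s5=0 s8=1 s2=1 s7=0
t14.Δ4 clk=1 s6=1 s4=1 s1=0 s0=0 s9=0 s5=0 s8=1 s2=1 s7=0
t14.Δ5 clk=1 s6=1 s4=1 s1=0 s0=0 s9=0 s5=1 s8=1 s2=1 s7=0
t15.Δ0 clk=1 s6=1 s4=1 s1=0 s0=0 s9=0 s5=1 s8=1 s2=1 s7=0
t15.Δ1 clk=0 s6=1 s4=1 s1=0 s0=0 s9=0 s5=1 s8=1 s2=1 s7=0
t16.Δ0 clk=0 s6=1 s4=1 s1=0 s0=0 s9=0 s5=1 s8=1 s2=1 s7=0
t16.Δ1 clk=1 s6=1 s4=1 s1=0 s0=0 s9=0 s5=1 s8=1 s2=1 s7=0
t16.Δ2 clk=1 s6=0 s4=1 s1=0 s0=0 s9=0 s5=1 s8=1 s2=1 s7=0
t16.Δ3 clk=1 s6=0 s4=1 s1=1 s0=0 s9=0 s5=1 s8=1 s2=1 s7=0
t16.Δ4 clk=1 s6=0 s4=1 s1=1 s0=0 s9=1 s5=1 s8=1 s2=1 s7=0
t16.Δ5 clk=1 s6=0 s4=1 s1=1 s0=0 s9=1 s5=0 s8=1 s2=1 s7=0
t17.Δ0 clk=1 s6=0 s4=1 s1=1 s0=0 s9=1 s5=0 s8=1 s2=1 s7=0
t17.Δ1 clk=0 s6=0 s4=1 s1=1 s0=0 s9=1 s5=0 s8=1 s2=1 s7=0
t18.Δ0 clk=0 s6=0 s4=1 s1=1 s0=0 s9=1 s5=0 s8=1 s2=1 s7=0
t18.Δ1 clk=1 s6=0 s4=1 s1=1 s0=0 s9=1 s5=0 s8=1 s2=1 s7=0
t18.Δ2 clk=1 s6=1 s4=1 s1=1 s0=0 s9=1 s5=0 s8=1 s2=1 s7=0
t18.Δ3 clk=1 s6=1 s4=1 s1=0 s0=0 s9=1 s5=0 s8=1 s2=1 s7=0
t18.Δ4 clk=1 s6=1 s4=1 s1=0 s0=0 s9=0 s5=0 s8=1 s2=1 s7=0
t18.Δ5 clk=1 s6=1 s4=1 s1=0 s0=0 s9=0 s5=1 s8=1 s2=1 s7=0

1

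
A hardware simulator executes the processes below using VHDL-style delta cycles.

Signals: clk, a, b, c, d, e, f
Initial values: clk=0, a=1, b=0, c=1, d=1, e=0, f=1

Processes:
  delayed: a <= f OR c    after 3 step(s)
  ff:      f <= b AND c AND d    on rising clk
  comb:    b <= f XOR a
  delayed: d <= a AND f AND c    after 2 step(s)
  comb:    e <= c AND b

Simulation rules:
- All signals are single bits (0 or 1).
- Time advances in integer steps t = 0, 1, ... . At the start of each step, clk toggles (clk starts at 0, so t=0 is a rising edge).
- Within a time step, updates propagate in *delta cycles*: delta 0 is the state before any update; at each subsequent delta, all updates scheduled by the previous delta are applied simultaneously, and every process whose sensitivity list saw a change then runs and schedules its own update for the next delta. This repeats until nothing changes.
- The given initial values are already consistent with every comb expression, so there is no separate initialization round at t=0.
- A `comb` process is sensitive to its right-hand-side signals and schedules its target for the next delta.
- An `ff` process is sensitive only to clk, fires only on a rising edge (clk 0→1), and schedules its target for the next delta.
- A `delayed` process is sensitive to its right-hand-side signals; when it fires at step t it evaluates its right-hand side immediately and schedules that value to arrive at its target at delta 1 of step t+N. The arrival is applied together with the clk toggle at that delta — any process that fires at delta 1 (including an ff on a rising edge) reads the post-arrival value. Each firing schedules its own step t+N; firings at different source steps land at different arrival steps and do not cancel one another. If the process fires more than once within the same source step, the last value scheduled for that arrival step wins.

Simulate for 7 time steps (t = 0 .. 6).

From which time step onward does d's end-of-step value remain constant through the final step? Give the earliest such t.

2

t0.Δ0 c=1 b=0 a=1 e=0 d=1 f=1 clk=0
t0.Δ1 c=1 b=0 a=1 e=0 d=1 f=1 clk=1
t0.Δ2 c=1 b=0 a=1 e=0 d=1 f=0 clk=1
t0.Δ3 c=1 b=1 a=1 e=0 d=1 f=0 clk=1
t0.Δ4 c=1 b=1 a=1 e=1 d=1 f=0 clk=1
t1.Δ0 c=1 b=1 a=1 e=1 d=1 f=0 clk=1
t1.Δ1 c=1 b=1 a=1 e=1 d=1 f=0 clk=0
t2.Δ0 c=1 b=1 a=1 e=1 d=1 f=0 clk=0
t2.Δ1 c=1 b=1 a=1 e=1 d=0 f=0 clk=1
t3.Δ0 c=1 b=1 a=1 e=1 d=0 f=0 clk=1
t3.Δ1 c=1 b=1 a=1 e=1 d=0 f=0 clk=0
t4.Δ0 c=1 b=1 a=1 e=1 d=0 f=0 clk=0
t4.Δ1 c=1 b=1 a=1 e=1 d=0 f=0 clk=1
t5.Δ0 c=1 b=1 a=1 e=1 d=0 f=0 clk=1
t5.Δ1 c=1 b=1 a=1 e=1 d=0 f=0 clk=0
t6.Δ0 c=1 b=1 a=1 e=1 d=0 f=0 clk=0
t6.Δ1 c=1 b=1 a=1 e=1 d=0 f=0 clk=1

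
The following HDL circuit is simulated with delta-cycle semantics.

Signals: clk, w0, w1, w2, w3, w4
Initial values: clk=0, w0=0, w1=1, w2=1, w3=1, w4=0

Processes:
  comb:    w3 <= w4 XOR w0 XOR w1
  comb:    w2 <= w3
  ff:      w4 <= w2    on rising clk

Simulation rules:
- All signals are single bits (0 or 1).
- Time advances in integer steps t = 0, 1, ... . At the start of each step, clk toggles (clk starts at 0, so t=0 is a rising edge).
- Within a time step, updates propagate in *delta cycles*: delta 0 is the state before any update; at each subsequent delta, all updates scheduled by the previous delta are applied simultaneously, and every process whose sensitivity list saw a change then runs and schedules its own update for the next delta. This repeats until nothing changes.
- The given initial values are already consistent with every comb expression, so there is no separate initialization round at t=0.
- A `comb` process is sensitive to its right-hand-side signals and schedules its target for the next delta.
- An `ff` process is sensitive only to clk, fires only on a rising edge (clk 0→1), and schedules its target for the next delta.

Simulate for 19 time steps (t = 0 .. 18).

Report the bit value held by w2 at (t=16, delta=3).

[bits: w0,w2,w4,clk,w3,w1]
t=0: Δ0=010011 Δ1=010111 Δ2=011111 Δ3=011101 Δ4=001101 | 4Δ
t=1: Δ0=001101 Δ1=001001 | 1Δ
t=2: Δ0=001001 Δ1=001101 Δ2=000101 Δ3=000111 Δ4=010111 | 4Δ
t=3: Δ0=010111 Δ1=010011 | 1Δ
t=4: Δ0=010011 Δ1=010111 Δ2=011111 Δ3=011101 Δ4=001101 | 4Δ
t=5: Δ0=001101 Δ1=001001 | 1Δ
t=6: Δ0=001001 Δ1=001101 Δ2=000101 Δ3=000111 Δ4=010111 | 4Δ
t=7: Δ0=010111 Δ1=010011 | 1Δ
t=8: Δ0=010011 Δ1=010111 Δ2=011111 Δ3=011101 Δ4=001101 | 4Δ
t=9: Δ0=001101 Δ1=001001 | 1Δ
t=10: Δ0=001001 Δ1=001101 Δ2=000101 Δ3=000111 Δ4=010111 | 4Δ
t=11: Δ0=010111 Δ1=010011 | 1Δ
t=12: Δ0=010011 Δ1=010111 Δ2=011111 Δ3=011101 Δ4=001101 | 4Δ
t=13: Δ0=001101 Δ1=001001 | 1Δ
t=14: Δ0=001001 Δ1=001101 Δ2=000101 Δ3=000111 Δ4=010111 | 4Δ
t=15: Δ0=010111 Δ1=010011 | 1Δ
t=16: Δ0=010011 Δ1=010111 Δ2=011111 Δ3=011101 Δ4=001101 | 4Δ
t=17: Δ0=001101 Δ1=001001 | 1Δ
t=18: Δ0=001001 Δ1=001101 Δ2=000101 Δ3=000111 Δ4=010111 | 4Δ

1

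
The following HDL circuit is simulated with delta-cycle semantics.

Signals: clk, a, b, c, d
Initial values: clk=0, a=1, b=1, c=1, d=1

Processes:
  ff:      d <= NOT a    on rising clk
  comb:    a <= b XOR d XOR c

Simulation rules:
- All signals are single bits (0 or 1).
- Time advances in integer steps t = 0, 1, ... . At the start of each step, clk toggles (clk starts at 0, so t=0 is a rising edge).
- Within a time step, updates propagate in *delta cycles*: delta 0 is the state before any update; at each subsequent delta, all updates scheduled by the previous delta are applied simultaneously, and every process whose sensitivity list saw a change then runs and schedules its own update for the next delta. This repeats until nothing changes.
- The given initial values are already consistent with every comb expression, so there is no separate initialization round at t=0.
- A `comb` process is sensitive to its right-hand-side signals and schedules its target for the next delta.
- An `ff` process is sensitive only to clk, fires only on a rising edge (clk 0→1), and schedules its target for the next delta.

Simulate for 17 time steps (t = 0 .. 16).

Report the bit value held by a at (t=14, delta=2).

[bits: d,a,c,clk,b]
t=0: Δ0=11101 Δ1=11111 Δ2=01111 Δ3=00111 | 3Δ
t=1: Δ0=00111 Δ1=00101 | 1Δ
t=2: Δ0=00101 Δ1=00111 Δ2=10111 Δ3=11111 | 3Δ
t=3: Δ0=11111 Δ1=11101 | 1Δ
t=4: Δ0=11101 Δ1=11111 Δ2=01111 Δ3=00111 | 3Δ
t=5: Δ0=00111 Δ1=00101 | 1Δ
t=6: Δ0=00101 Δ1=00111 Δ2=10111 Δ3=11111 | 3Δ
t=7: Δ0=11111 Δ1=11101 | 1Δ
t=8: Δ0=11101 Δ1=11111 Δ2=01111 Δ3=00111 | 3Δ
t=9: Δ0=00111 Δ1=00101 | 1Δ
t=10: Δ0=00101 Δ1=00111 Δ2=10111 Δ3=11111 | 3Δ
t=11: Δ0=11111 Δ1=11101 | 1Δ
t=12: Δ0=11101 Δ1=11111 Δ2=01111 Δ3=00111 | 3Δ
t=13: Δ0=00111 Δ1=00101 | 1Δ
t=14: Δ0=00101 Δ1=00111 Δ2=10111 Δ3=11111 | 3Δ
t=15: Δ0=11111 Δ1=11101 | 1Δ
t=16: Δ0=11101 Δ1=11111 Δ2=01111 Δ3=00111 | 3Δ

0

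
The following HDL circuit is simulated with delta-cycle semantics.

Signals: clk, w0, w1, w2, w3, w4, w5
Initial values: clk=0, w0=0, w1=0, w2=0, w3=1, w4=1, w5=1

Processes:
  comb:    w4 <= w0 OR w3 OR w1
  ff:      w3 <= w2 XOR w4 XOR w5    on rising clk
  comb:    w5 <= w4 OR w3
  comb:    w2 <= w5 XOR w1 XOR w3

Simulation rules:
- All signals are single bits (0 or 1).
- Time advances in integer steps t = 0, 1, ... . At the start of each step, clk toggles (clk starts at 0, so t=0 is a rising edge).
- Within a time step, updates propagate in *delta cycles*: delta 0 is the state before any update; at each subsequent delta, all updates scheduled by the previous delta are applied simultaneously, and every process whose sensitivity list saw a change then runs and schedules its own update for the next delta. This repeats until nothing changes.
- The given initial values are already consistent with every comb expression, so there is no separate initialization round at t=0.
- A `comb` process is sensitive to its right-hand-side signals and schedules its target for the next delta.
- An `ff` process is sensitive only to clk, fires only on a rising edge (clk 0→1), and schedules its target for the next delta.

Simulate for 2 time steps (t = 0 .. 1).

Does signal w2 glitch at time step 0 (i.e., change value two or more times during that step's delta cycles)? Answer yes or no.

[bits: w5,w0,w2,w4,clk,w1,w3]
t=0: Δ0=1001001 Δ1=1001101 Δ2=1001100 Δ3=1010100 Δ4=0010100 Δ5=0000100 | 5Δ
t=1: Δ0=0000100 Δ1=0000000 | 1Δ

yes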